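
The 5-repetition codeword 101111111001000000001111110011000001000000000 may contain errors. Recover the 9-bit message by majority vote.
Split into 5-bit blocks and majority-vote each:
  block 1 = 10111: 4 ones, 1 zeros → 1
  block 2 = 11110: 4 ones, 1 zeros → 1
  block 3 = 01000: 1 ones, 4 zeros → 0
  block 4 = 00000: 0 ones, 5 zeros → 0
  block 5 = 11111: 5 ones, 0 zeros → 1
  block 6 = 10011: 3 ones, 2 zeros → 1
  block 7 = 00000: 0 ones, 5 zeros → 0
  block 8 = 10000: 1 ones, 4 zeros → 0
  block 9 = 00000: 0 ones, 5 zeros → 0
Decoded = 110011000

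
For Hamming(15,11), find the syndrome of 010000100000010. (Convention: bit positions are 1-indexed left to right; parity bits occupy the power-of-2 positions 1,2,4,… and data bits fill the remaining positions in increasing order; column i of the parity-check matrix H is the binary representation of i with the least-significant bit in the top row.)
Syndrome s = H · r^T (mod 2), r = 010000100000010:
  s[0] = (101010101010101)·(010000100000010) mod 2 = 0+0+0+0+0+0+1+0+0+0+0+0+0+0+0 mod 2 = 1
  s[1] = (011001100110011)·(010000100000010) mod 2 = 0+1+0+0+0+0+1+0+0+0+0+0+0+1+0 mod 2 = 1
  s[2] = (000111100001111)·(010000100000010) mod 2 = 0+0+0+0+0+0+1+0+0+0+0+0+0+1+0 mod 2 = 0
  s[3] = (000000011111111)·(010000100000010) mod 2 = 0+0+0+0+0+0+0+0+0+0+0+0+0+1+0 mod 2 = 1
Syndrome = 1101
Non-zero syndrome: error at position 11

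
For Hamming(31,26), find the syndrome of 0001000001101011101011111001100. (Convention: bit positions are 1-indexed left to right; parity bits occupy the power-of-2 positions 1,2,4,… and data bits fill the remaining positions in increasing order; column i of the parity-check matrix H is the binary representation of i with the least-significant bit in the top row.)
Syndrome s = H · r^T (mod 2), r = 0001000001101011101011111001100:
  s[0] = (1010101010101010101010101010101)·(0001000001101011101011111001100) mod 2 = 0+0+0+0+0+0+0+0+0+0+1+0+1+0+1+0+1+0+1+0+1+0+1+0+1+0+0+0+1+0+0 mod 2 = 1
  s[1] = (0110011001100110011001100110011)·(0001000001101011101011111001100) mod 2 = 0+0+0+0+0+0+0+0+0+1+1+0+0+0+1+0+0+0+1+0+0+1+1+0+0+0+0+0+0+0+0 mod 2 = 0
  s[2] = (0001111000011110000111100001111)·(0001000001101011101011111001100) mod 2 = 0+0+0+1+0+0+0+0+0+0+0+0+1+0+1+0+0+0+0+0+1+1+1+0+0+0+0+1+1+0+0 mod 2 = 0
  s[3] = (0000000111111110000000011111111)·(0001000001101011101011111001100) mod 2 = 0+0+0+0+0+0+0+0+0+1+1+0+1+0+1+0+0+0+0+0+0+0+0+1+1+0+0+1+1+0+0 mod 2 = 0
  s[4] = (0000000000000001111111111111111)·(0001000001101011101011111001100) mod 2 = 0+0+0+0+0+0+0+0+0+0+0+0+0+0+0+1+1+0+1+0+1+1+1+1+1+0+0+1+1+0+0 mod 2 = 0
Syndrome = 10000
Non-zero syndrome: error at position 1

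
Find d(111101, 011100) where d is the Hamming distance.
XOR = 100001, count of 1s = 2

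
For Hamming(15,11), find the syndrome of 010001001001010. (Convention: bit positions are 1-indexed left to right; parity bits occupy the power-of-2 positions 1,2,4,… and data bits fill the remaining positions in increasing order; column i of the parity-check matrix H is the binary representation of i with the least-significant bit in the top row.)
Syndrome s = H · r^T (mod 2), r = 010001001001010:
  s[0] = (101010101010101)·(010001001001010) mod 2 = 0+0+0+0+0+0+0+0+1+0+0+0+0+0+0 mod 2 = 1
  s[1] = (011001100110011)·(010001001001010) mod 2 = 0+1+0+0+0+1+0+0+0+0+0+0+0+1+0 mod 2 = 1
  s[2] = (000111100001111)·(010001001001010) mod 2 = 0+0+0+0+0+1+0+0+0+0+0+1+0+1+0 mod 2 = 1
  s[3] = (000000011111111)·(010001001001010) mod 2 = 0+0+0+0+0+0+0+0+1+0+0+1+0+1+0 mod 2 = 1
Syndrome = 1111
Non-zero syndrome: error at position 15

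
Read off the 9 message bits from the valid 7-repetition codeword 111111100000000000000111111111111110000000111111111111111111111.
Split into 7-bit blocks: 1111111 0000000 0000000 1111111 1111111 0000000 1111111 1111111 1111111
Data = 100110111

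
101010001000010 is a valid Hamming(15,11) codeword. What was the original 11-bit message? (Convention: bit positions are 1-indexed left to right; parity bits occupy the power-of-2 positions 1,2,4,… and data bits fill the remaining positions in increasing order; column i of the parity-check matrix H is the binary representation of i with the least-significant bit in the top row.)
Parity bits occupy power-of-2 positions; data bits are at positions {3,5,6,7,9,10,11,12,13,14,15} (1-indexed).
Extract: c[3]=1 c[5]=1 c[6]=0 c[7]=0 c[9]=1 c[10]=0 c[11]=0 c[12]=0 c[13]=0 c[14]=1 c[15]=0
Data = 11001000010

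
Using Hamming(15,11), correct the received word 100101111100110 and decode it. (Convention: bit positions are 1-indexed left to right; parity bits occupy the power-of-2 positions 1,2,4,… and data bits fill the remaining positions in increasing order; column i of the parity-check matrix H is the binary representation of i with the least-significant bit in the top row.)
Syndrome s = H · r^T (mod 2), r = 100101111100110:
  s[0] = (101010101010101)·(100101111100110) mod 2 = 1+0+0+0+0+0+1+0+1+0+0+0+1+0+0 mod 2 = 0
  s[1] = (011001100110011)·(100101111100110) mod 2 = 0+0+0+0+0+1+1+0+0+1+0+0+0+1+0 mod 2 = 0
  s[2] = (000111100001111)·(100101111100110) mod 2 = 0+0+0+1+0+1+1+0+0+0+0+0+1+1+0 mod 2 = 1
  s[3] = (000000011111111)·(100101111100110) mod 2 = 0+0+0+0+0+0+0+1+1+1+0+0+1+1+0 mod 2 = 1
Syndrome = 0011
Column 12 of H equals this syndrome → error at bit 12 (1-indexed).
Flip bit 12: 100101111100110 → 100101111101110
Extract data bits at positions {3,5,6,7,9,10,11,12,13,14,15}: 00111101110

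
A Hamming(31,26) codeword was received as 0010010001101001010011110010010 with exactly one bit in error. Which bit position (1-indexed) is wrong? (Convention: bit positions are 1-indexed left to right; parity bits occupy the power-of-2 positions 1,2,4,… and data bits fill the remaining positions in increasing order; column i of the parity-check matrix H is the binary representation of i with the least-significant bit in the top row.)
Syndrome s = H · r^T (mod 2), r = 0010010001101001010011110010010:
  s[0] = (1010101010101010101010101010101)·(0010010001101001010011110010010) mod 2 = 0+0+1+0+0+0+0+0+0+0+1+0+1+0+0+0+0+0+0+0+1+0+1+0+0+0+1+0+0+0+0 mod 2 = 0
  s[1] = (0110011001100110011001100110011)·(0010010001101001010011110010010) mod 2 = 0+0+1+0+0+1+0+0+0+1+1+0+0+0+0+0+0+1+0+0+0+1+1+0+0+0+1+0+0+1+0 mod 2 = 1
  s[2] = (0001111000011110000111100001111)·(0010010001101001010011110010010) mod 2 = 0+0+0+0+0+1+0+0+0+0+0+0+1+0+0+0+0+0+0+0+1+1+1+0+0+0+0+0+0+1+0 mod 2 = 0
  s[3] = (0000000111111110000000011111111)·(0010010001101001010011110010010) mod 2 = 0+0+0+0+0+0+0+0+0+1+1+0+1+0+0+0+0+0+0+0+0+0+0+1+0+0+1+0+0+1+0 mod 2 = 0
  s[4] = (0000000000000001111111111111111)·(0010010001101001010011110010010) mod 2 = 0+0+0+0+0+0+0+0+0+0+0+0+0+0+0+1+0+1+0+0+1+1+1+1+0+0+1+0+0+1+0 mod 2 = 0
Syndrome = 01000
Column i of H is the binary representation of i, so the syndrome is the binary index of the flipped bit.
Read s = 01000 with s[0] as LSB: 0·2^0 + 1·2^1 + 0·2^2 + 0·2^3 + 0·2^4 = 2.
Error is at bit position 2.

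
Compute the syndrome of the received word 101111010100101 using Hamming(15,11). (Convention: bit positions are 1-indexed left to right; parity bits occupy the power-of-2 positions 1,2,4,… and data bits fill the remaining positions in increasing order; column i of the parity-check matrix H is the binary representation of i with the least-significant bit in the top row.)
Syndrome s = H · r^T (mod 2), r = 101111010100101:
  s[0] = (101010101010101)·(101111010100101) mod 2 = 1+0+1+0+1+0+0+0+0+0+0+0+1+0+1 mod 2 = 1
  s[1] = (011001100110011)·(101111010100101) mod 2 = 0+0+1+0+0+1+0+0+0+1+0+0+0+0+1 mod 2 = 0
  s[2] = (000111100001111)·(101111010100101) mod 2 = 0+0+0+1+1+1+0+0+0+0+0+0+1+0+1 mod 2 = 1
  s[3] = (000000011111111)·(101111010100101) mod 2 = 0+0+0+0+0+0+0+1+0+1+0+0+1+0+1 mod 2 = 0
Syndrome = 1010
Non-zero syndrome: error at position 5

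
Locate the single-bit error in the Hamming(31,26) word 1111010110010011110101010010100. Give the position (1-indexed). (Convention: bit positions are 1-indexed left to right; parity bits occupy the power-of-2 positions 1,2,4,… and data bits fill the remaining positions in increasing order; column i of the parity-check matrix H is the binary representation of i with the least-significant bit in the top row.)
Syndrome s = H · r^T (mod 2), r = 1111010110010011110101010010100:
  s[0] = (1010101010101010101010101010101)·(1111010110010011110101010010100) mod 2 = 1+0+1+0+0+0+0+0+1+0+0+0+0+0+1+0+1+0+0+0+0+0+0+0+0+0+1+0+1+0+0 mod 2 = 1
  s[1] = (0110011001100110011001100110011)·(1111010110010011110101010010100) mod 2 = 0+1+1+0+0+1+0+0+0+0+0+0+0+0+1+0+0+1+0+0+0+1+0+0+0+0+1+0+0+0+0 mod 2 = 1
  s[2] = (0001111000011110000111100001111)·(1111010110010011110101010010100) mod 2 = 0+0+0+1+0+1+0+0+0+0+0+1+0+0+1+0+0+0+0+1+0+1+0+0+0+0+0+0+1+0+0 mod 2 = 1
  s[3] = (0000000111111110000000011111111)·(1111010110010011110101010010100) mod 2 = 0+0+0+0+0+0+0+1+1+0+0+1+0+0+1+0+0+0+0+0+0+0+0+1+0+0+1+0+1+0+0 mod 2 = 1
  s[4] = (0000000000000001111111111111111)·(1111010110010011110101010010100) mod 2 = 0+0+0+0+0+0+0+0+0+0+0+0+0+0+0+1+1+1+0+1+0+1+0+1+0+0+1+0+1+0+0 mod 2 = 0
Syndrome = 11110
Column i of H is the binary representation of i, so the syndrome is the binary index of the flipped bit.
Read s = 11110 with s[0] as LSB: 1·2^0 + 1·2^1 + 1·2^2 + 1·2^3 + 0·2^4 = 15.
Error is at bit position 15.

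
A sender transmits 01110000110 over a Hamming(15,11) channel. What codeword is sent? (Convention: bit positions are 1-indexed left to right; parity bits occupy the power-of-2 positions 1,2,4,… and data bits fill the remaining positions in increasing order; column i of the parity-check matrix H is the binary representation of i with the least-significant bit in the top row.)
Codeword c = d · G (mod 2), d = 01110000110:
  c[0] = d·G[:,0] = (01110000110)·(11011010101) mod 2 = 0+1+0+1+0+0+0+0+1+0+0 mod 2 = 1
  c[1] = d·G[:,1] = (01110000110)·(10110110011) mod 2 = 0+0+1+1+0+0+0+0+0+1+0 mod 2 = 1
  c[2] = d·G[:,2] = (01110000110)·(10000000000) mod 2 = 0+0+0+0+0+0+0+0+0+0+0 mod 2 = 0
  c[3] = d·G[:,3] = (01110000110)·(01110001111) mod 2 = 0+1+1+1+0+0+0+0+1+1+0 mod 2 = 1
  c[4] = d·G[:,4] = (01110000110)·(01000000000) mod 2 = 0+1+0+0+0+0+0+0+0+0+0 mod 2 = 1
  c[5] = d·G[:,5] = (01110000110)·(00100000000) mod 2 = 0+0+1+0+0+0+0+0+0+0+0 mod 2 = 1
  c[6] = d·G[:,6] = (01110000110)·(00010000000) mod 2 = 0+0+0+1+0+0+0+0+0+0+0 mod 2 = 1
  c[7] = d·G[:,7] = (01110000110)·(00001111111) mod 2 = 0+0+0+0+0+0+0+0+1+1+0 mod 2 = 0
  c[8] = d·G[:,8] = (01110000110)·(00001000000) mod 2 = 0+0+0+0+0+0+0+0+0+0+0 mod 2 = 0
  c[9] = d·G[:,9] = (01110000110)·(00000100000) mod 2 = 0+0+0+0+0+0+0+0+0+0+0 mod 2 = 0
  c[10] = d·G[:,10] = (01110000110)·(00000010000) mod 2 = 0+0+0+0+0+0+0+0+0+0+0 mod 2 = 0
  c[11] = d·G[:,11] = (01110000110)·(00000001000) mod 2 = 0+0+0+0+0+0+0+0+0+0+0 mod 2 = 0
  c[12] = d·G[:,12] = (01110000110)·(00000000100) mod 2 = 0+0+0+0+0+0+0+0+1+0+0 mod 2 = 1
  c[13] = d·G[:,13] = (01110000110)·(00000000010) mod 2 = 0+0+0+0+0+0+0+0+0+1+0 mod 2 = 1
  c[14] = d·G[:,14] = (01110000110)·(00000000001) mod 2 = 0+0+0+0+0+0+0+0+0+0+0 mod 2 = 0
Codeword = 110111100000110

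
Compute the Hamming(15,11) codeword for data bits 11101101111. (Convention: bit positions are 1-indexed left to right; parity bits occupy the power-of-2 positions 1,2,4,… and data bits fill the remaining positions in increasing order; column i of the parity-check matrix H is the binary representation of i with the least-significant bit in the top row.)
Codeword c = d · G (mod 2), d = 11101101111:
  c[0] = d·G[:,0] = (11101101111)·(11011010101) mod 2 = 1+1+0+0+1+0+0+0+1+0+1 mod 2 = 1
  c[1] = d·G[:,1] = (11101101111)·(10110110011) mod 2 = 1+0+1+0+0+1+0+0+0+1+1 mod 2 = 1
  c[2] = d·G[:,2] = (11101101111)·(10000000000) mod 2 = 1+0+0+0+0+0+0+0+0+0+0 mod 2 = 1
  c[3] = d·G[:,3] = (11101101111)·(01110001111) mod 2 = 0+1+1+0+0+0+0+1+1+1+1 mod 2 = 0
  c[4] = d·G[:,4] = (11101101111)·(01000000000) mod 2 = 0+1+0+0+0+0+0+0+0+0+0 mod 2 = 1
  c[5] = d·G[:,5] = (11101101111)·(00100000000) mod 2 = 0+0+1+0+0+0+0+0+0+0+0 mod 2 = 1
  c[6] = d·G[:,6] = (11101101111)·(00010000000) mod 2 = 0+0+0+0+0+0+0+0+0+0+0 mod 2 = 0
  c[7] = d·G[:,7] = (11101101111)·(00001111111) mod 2 = 0+0+0+0+1+1+0+1+1+1+1 mod 2 = 0
  c[8] = d·G[:,8] = (11101101111)·(00001000000) mod 2 = 0+0+0+0+1+0+0+0+0+0+0 mod 2 = 1
  c[9] = d·G[:,9] = (11101101111)·(00000100000) mod 2 = 0+0+0+0+0+1+0+0+0+0+0 mod 2 = 1
  c[10] = d·G[:,10] = (11101101111)·(00000010000) mod 2 = 0+0+0+0+0+0+0+0+0+0+0 mod 2 = 0
  c[11] = d·G[:,11] = (11101101111)·(00000001000) mod 2 = 0+0+0+0+0+0+0+1+0+0+0 mod 2 = 1
  c[12] = d·G[:,12] = (11101101111)·(00000000100) mod 2 = 0+0+0+0+0+0+0+0+1+0+0 mod 2 = 1
  c[13] = d·G[:,13] = (11101101111)·(00000000010) mod 2 = 0+0+0+0+0+0+0+0+0+1+0 mod 2 = 1
  c[14] = d·G[:,14] = (11101101111)·(00000000001) mod 2 = 0+0+0+0+0+0+0+0+0+0+1 mod 2 = 1
Codeword = 111011001101111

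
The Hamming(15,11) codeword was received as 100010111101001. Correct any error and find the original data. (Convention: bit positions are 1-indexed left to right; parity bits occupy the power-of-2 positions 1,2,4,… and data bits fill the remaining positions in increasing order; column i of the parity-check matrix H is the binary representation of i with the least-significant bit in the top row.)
Syndrome s = H · r^T (mod 2), r = 100010111101001:
  s[0] = (101010101010101)·(100010111101001) mod 2 = 1+0+0+0+1+0+1+0+1+0+0+0+0+0+1 mod 2 = 1
  s[1] = (011001100110011)·(100010111101001) mod 2 = 0+0+0+0+0+0+1+0+0+1+0+0+0+0+1 mod 2 = 1
  s[2] = (000111100001111)·(100010111101001) mod 2 = 0+0+0+0+1+0+1+0+0+0+0+1+0+0+1 mod 2 = 0
  s[3] = (000000011111111)·(100010111101001) mod 2 = 0+0+0+0+0+0+0+1+1+1+0+1+0+0+1 mod 2 = 1
Syndrome = 1101
Column 11 of H equals this syndrome → error at bit 11 (1-indexed).
Flip bit 11: 100010111101001 → 100010111111001
Extract data bits at positions {3,5,6,7,9,10,11,12,13,14,15}: 01011111001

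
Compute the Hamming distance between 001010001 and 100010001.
XOR = 101000000, count of 1s = 2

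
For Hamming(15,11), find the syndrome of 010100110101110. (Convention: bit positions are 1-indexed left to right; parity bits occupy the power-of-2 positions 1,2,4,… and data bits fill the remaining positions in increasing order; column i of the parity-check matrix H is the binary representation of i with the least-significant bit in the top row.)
Syndrome s = H · r^T (mod 2), r = 010100110101110:
  s[0] = (101010101010101)·(010100110101110) mod 2 = 0+0+0+0+0+0+1+0+0+0+0+0+1+0+0 mod 2 = 0
  s[1] = (011001100110011)·(010100110101110) mod 2 = 0+1+0+0+0+0+1+0+0+1+0+0+0+1+0 mod 2 = 0
  s[2] = (000111100001111)·(010100110101110) mod 2 = 0+0+0+1+0+0+1+0+0+0+0+1+1+1+0 mod 2 = 1
  s[3] = (000000011111111)·(010100110101110) mod 2 = 0+0+0+0+0+0+0+1+0+1+0+1+1+1+0 mod 2 = 1
Syndrome = 0011
Non-zero syndrome: error at position 12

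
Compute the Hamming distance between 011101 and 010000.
XOR = 001101, count of 1s = 3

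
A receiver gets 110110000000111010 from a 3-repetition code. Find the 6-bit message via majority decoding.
Split into 3-bit blocks and majority-vote each:
  block 1 = 110: 2 ones, 1 zeros → 1
  block 2 = 110: 2 ones, 1 zeros → 1
  block 3 = 000: 0 ones, 3 zeros → 0
  block 4 = 000: 0 ones, 3 zeros → 0
  block 5 = 111: 3 ones, 0 zeros → 1
  block 6 = 010: 1 ones, 2 zeros → 0
Decoded = 110010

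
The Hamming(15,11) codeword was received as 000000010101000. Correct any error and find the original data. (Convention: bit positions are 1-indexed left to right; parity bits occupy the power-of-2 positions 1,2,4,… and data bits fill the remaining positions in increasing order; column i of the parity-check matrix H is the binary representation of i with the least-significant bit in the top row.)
Syndrome s = H · r^T (mod 2), r = 000000010101000:
  s[0] = (101010101010101)·(000000010101000) mod 2 = 0+0+0+0+0+0+0+0+0+0+0+0+0+0+0 mod 2 = 0
  s[1] = (011001100110011)·(000000010101000) mod 2 = 0+0+0+0+0+0+0+0+0+1+0+0+0+0+0 mod 2 = 1
  s[2] = (000111100001111)·(000000010101000) mod 2 = 0+0+0+0+0+0+0+0+0+0+0+1+0+0+0 mod 2 = 1
  s[3] = (000000011111111)·(000000010101000) mod 2 = 0+0+0+0+0+0+0+1+0+1+0+1+0+0+0 mod 2 = 1
Syndrome = 0111
Column 14 of H equals this syndrome → error at bit 14 (1-indexed).
Flip bit 14: 000000010101000 → 000000010101010
Extract data bits at positions {3,5,6,7,9,10,11,12,13,14,15}: 00000101010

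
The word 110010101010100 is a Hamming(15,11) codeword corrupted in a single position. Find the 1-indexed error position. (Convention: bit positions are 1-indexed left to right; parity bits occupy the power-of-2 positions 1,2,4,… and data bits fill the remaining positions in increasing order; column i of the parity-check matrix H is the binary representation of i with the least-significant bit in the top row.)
Syndrome s = H · r^T (mod 2), r = 110010101010100:
  s[0] = (101010101010101)·(110010101010100) mod 2 = 1+0+0+0+1+0+1+0+1+0+1+0+1+0+0 mod 2 = 0
  s[1] = (011001100110011)·(110010101010100) mod 2 = 0+1+0+0+0+0+1+0+0+0+1+0+0+0+0 mod 2 = 1
  s[2] = (000111100001111)·(110010101010100) mod 2 = 0+0+0+0+1+0+1+0+0+0+0+0+1+0+0 mod 2 = 1
  s[3] = (000000011111111)·(110010101010100) mod 2 = 0+0+0+0+0+0+0+0+1+0+1+0+1+0+0 mod 2 = 1
Syndrome = 0111
Column i of H is the binary representation of i, so the syndrome is the binary index of the flipped bit.
Read s = 0111 with s[0] as LSB: 0·2^0 + 1·2^1 + 1·2^2 + 1·2^3 = 14.
Error is at bit position 14.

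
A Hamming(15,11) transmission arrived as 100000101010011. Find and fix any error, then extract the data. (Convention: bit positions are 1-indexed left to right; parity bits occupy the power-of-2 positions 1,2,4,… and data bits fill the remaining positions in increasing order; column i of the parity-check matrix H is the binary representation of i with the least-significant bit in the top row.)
Syndrome s = H · r^T (mod 2), r = 100000101010011:
  s[0] = (101010101010101)·(100000101010011) mod 2 = 1+0+0+0+0+0+1+0+1+0+1+0+0+0+1 mod 2 = 1
  s[1] = (011001100110011)·(100000101010011) mod 2 = 0+0+0+0+0+0+1+0+0+0+1+0+0+1+1 mod 2 = 0
  s[2] = (000111100001111)·(100000101010011) mod 2 = 0+0+0+0+0+0+1+0+0+0+0+0+0+1+1 mod 2 = 1
  s[3] = (000000011111111)·(100000101010011) mod 2 = 0+0+0+0+0+0+0+0+1+0+1+0+0+1+1 mod 2 = 0
Syndrome = 1010
Column 5 of H equals this syndrome → error at bit 5 (1-indexed).
Flip bit 5: 100000101010011 → 100010101010011
Extract data bits at positions {3,5,6,7,9,10,11,12,13,14,15}: 01011010011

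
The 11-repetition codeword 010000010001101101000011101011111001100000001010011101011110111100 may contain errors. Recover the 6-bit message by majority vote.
Split into 11-bit blocks and majority-vote each:
  block 1 = 01000001000: 2 ones, 9 zeros → 0
  block 2 = 11011010000: 5 ones, 6 zeros → 0
  block 3 = 11101011111: 9 ones, 2 zeros → 1
  block 4 = 00110000000: 2 ones, 9 zeros → 0
  block 5 = 10100111010: 6 ones, 5 zeros → 1
  block 6 = 11110111100: 8 ones, 3 zeros → 1
Decoded = 001011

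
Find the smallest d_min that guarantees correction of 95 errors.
Correcting t errors requires d_min ≥ 2t + 1 = 2·95 + 1 = 191.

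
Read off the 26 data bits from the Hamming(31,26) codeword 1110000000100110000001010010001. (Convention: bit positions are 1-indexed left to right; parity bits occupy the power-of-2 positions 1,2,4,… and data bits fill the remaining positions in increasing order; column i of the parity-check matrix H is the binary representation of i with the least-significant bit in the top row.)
Parity bits occupy power-of-2 positions; data bits are at positions {3,5,6,7,9,10,11,12,13,14,15,17,18,19,20,21,22,23,24,25,26,27,28,29,30,31} (1-indexed).
Extract: c[3]=1 c[5]=0 c[6]=0 c[7]=0 c[9]=0 c[10]=0 c[11]=1 c[12]=0 c[13]=0 c[14]=1 c[15]=1 c[17]=0 c[18]=0 c[19]=0 c[20]=0 c[21]=0 c[22]=1 c[23]=0 c[24]=1 c[25]=0 c[26]=0 c[27]=1 c[28]=0 c[29]=0 c[30]=0 c[31]=1
Data = 10000010011000001010010001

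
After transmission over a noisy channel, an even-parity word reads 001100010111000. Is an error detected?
Sum of received bits: 0+0+1+1+0+0+0+1+0+1+1+1+0+0+0 = 6; 6 mod 2 = 0. Result is 0 → no error detected.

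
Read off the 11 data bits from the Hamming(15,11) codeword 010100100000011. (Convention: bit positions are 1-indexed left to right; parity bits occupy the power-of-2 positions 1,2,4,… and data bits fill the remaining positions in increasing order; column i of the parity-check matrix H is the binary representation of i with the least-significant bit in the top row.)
Parity bits occupy power-of-2 positions; data bits are at positions {3,5,6,7,9,10,11,12,13,14,15} (1-indexed).
Extract: c[3]=0 c[5]=0 c[6]=0 c[7]=1 c[9]=0 c[10]=0 c[11]=0 c[12]=0 c[13]=0 c[14]=1 c[15]=1
Data = 00010000011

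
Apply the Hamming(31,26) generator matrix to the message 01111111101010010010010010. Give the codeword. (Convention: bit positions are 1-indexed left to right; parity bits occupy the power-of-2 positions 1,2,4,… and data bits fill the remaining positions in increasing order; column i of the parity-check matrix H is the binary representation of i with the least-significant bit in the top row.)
Codeword c = d · G (mod 2), d = 01111111101010010010010010:
  c[0] = d·G[:,0] = (01111111101010010010010010)·(11011010101101010101010101) mod 2 = 0+1+0+1+1+0+1+0+1+0+1+0+0+0+0+1+0+0+0+0+0+1+0+0+0+0 mod 2 = 0
  c[1] = d·G[:,1] = (01111111101010010010010010)·(10110110011011001100110011) mod 2 = 0+0+1+1+0+1+1+0+0+0+1+0+1+0+0+0+0+0+0+0+0+1+0+0+1+0 mod 2 = 0
  c[2] = d·G[:,2] = (01111111101010010010010010)·(10000000000000000000000000) mod 2 = 0+0+0+0+0+0+0+0+0+0+0+0+0+0+0+0+0+0+0+0+0+0+0+0+0+0 mod 2 = 0
  c[3] = d·G[:,3] = (01111111101010010010010010)·(01110001111000111100001111) mod 2 = 0+1+1+1+0+0+0+1+1+0+1+0+0+0+0+1+0+0+0+0+0+0+0+0+1+0 mod 2 = 0
  c[4] = d·G[:,4] = (01111111101010010010010010)·(01000000000000000000000000) mod 2 = 0+1+0+0+0+0+0+0+0+0+0+0+0+0+0+0+0+0+0+0+0+0+0+0+0+0 mod 2 = 1
  c[5] = d·G[:,5] = (01111111101010010010010010)·(00100000000000000000000000) mod 2 = 0+0+1+0+0+0+0+0+0+0+0+0+0+0+0+0+0+0+0+0+0+0+0+0+0+0 mod 2 = 1
  c[6] = d·G[:,6] = (01111111101010010010010010)·(00010000000000000000000000) mod 2 = 0+0+0+1+0+0+0+0+0+0+0+0+0+0+0+0+0+0+0+0+0+0+0+0+0+0 mod 2 = 1
  c[7] = d·G[:,7] = (01111111101010010010010010)·(00001111111000000011111111) mod 2 = 0+0+0+0+1+1+1+1+1+0+1+0+0+0+0+0+0+0+1+0+0+1+0+0+1+0 mod 2 = 1
  c[8] = d·G[:,8] = (01111111101010010010010010)·(00001000000000000000000000) mod 2 = 0+0+0+0+1+0+0+0+0+0+0+0+0+0+0+0+0+0+0+0+0+0+0+0+0+0 mod 2 = 1
  c[9] = d·G[:,9] = (01111111101010010010010010)·(00000100000000000000000000) mod 2 = 0+0+0+0+0+1+0+0+0+0+0+0+0+0+0+0+0+0+0+0+0+0+0+0+0+0 mod 2 = 1
  c[10] = d·G[:,10] = (01111111101010010010010010)·(00000010000000000000000000) mod 2 = 0+0+0+0+0+0+1+0+0+0+0+0+0+0+0+0+0+0+0+0+0+0+0+0+0+0 mod 2 = 1
  c[11] = d·G[:,11] = (01111111101010010010010010)·(00000001000000000000000000) mod 2 = 0+0+0+0+0+0+0+1+0+0+0+0+0+0+0+0+0+0+0+0+0+0+0+0+0+0 mod 2 = 1
  c[12] = d·G[:,12] = (01111111101010010010010010)·(00000000100000000000000000) mod 2 = 0+0+0+0+0+0+0+0+1+0+0+0+0+0+0+0+0+0+0+0+0+0+0+0+0+0 mod 2 = 1
  c[13] = d·G[:,13] = (01111111101010010010010010)·(00000000010000000000000000) mod 2 = 0+0+0+0+0+0+0+0+0+0+0+0+0+0+0+0+0+0+0+0+0+0+0+0+0+0 mod 2 = 0
  c[14] = d·G[:,14] = (01111111101010010010010010)·(00000000001000000000000000) mod 2 = 0+0+0+0+0+0+0+0+0+0+1+0+0+0+0+0+0+0+0+0+0+0+0+0+0+0 mod 2 = 1
  c[15] = d·G[:,15] = (01111111101010010010010010)·(00000000000111111111111111) mod 2 = 0+0+0+0+0+0+0+0+0+0+0+0+1+0+0+1+0+0+1+0+0+1+0+0+1+0 mod 2 = 1
  c[16] = d·G[:,16] = (01111111101010010010010010)·(00000000000100000000000000) mod 2 = 0+0+0+0+0+0+0+0+0+0+0+0+0+0+0+0+0+0+0+0+0+0+0+0+0+0 mod 2 = 0
  c[17] = d·G[:,17] = (01111111101010010010010010)·(00000000000010000000000000) mod 2 = 0+0+0+0+0+0+0+0+0+0+0+0+1+0+0+0+0+0+0+0+0+0+0+0+0+0 mod 2 = 1
  c[18] = d·G[:,18] = (01111111101010010010010010)·(00000000000001000000000000) mod 2 = 0+0+0+0+0+0+0+0+0+0+0+0+0+0+0+0+0+0+0+0+0+0+0+0+0+0 mod 2 = 0
  c[19] = d·G[:,19] = (01111111101010010010010010)·(00000000000000100000000000) mod 2 = 0+0+0+0+0+0+0+0+0+0+0+0+0+0+0+0+0+0+0+0+0+0+0+0+0+0 mod 2 = 0
  c[20] = d·G[:,20] = (01111111101010010010010010)·(00000000000000010000000000) mod 2 = 0+0+0+0+0+0+0+0+0+0+0+0+0+0+0+1+0+0+0+0+0+0+0+0+0+0 mod 2 = 1
  c[21] = d·G[:,21] = (01111111101010010010010010)·(00000000000000001000000000) mod 2 = 0+0+0+0+0+0+0+0+0+0+0+0+0+0+0+0+0+0+0+0+0+0+0+0+0+0 mod 2 = 0
  c[22] = d·G[:,22] = (01111111101010010010010010)·(00000000000000000100000000) mod 2 = 0+0+0+0+0+0+0+0+0+0+0+0+0+0+0+0+0+0+0+0+0+0+0+0+0+0 mod 2 = 0
  c[23] = d·G[:,23] = (01111111101010010010010010)·(00000000000000000010000000) mod 2 = 0+0+0+0+0+0+0+0+0+0+0+0+0+0+0+0+0+0+1+0+0+0+0+0+0+0 mod 2 = 1
  c[24] = d·G[:,24] = (01111111101010010010010010)·(00000000000000000001000000) mod 2 = 0+0+0+0+0+0+0+0+0+0+0+0+0+0+0+0+0+0+0+0+0+0+0+0+0+0 mod 2 = 0
  c[25] = d·G[:,25] = (01111111101010010010010010)·(00000000000000000000100000) mod 2 = 0+0+0+0+0+0+0+0+0+0+0+0+0+0+0+0+0+0+0+0+0+0+0+0+0+0 mod 2 = 0
  c[26] = d·G[:,26] = (01111111101010010010010010)·(00000000000000000000010000) mod 2 = 0+0+0+0+0+0+0+0+0+0+0+0+0+0+0+0+0+0+0+0+0+1+0+0+0+0 mod 2 = 1
  c[27] = d·G[:,27] = (01111111101010010010010010)·(00000000000000000000001000) mod 2 = 0+0+0+0+0+0+0+0+0+0+0+0+0+0+0+0+0+0+0+0+0+0+0+0+0+0 mod 2 = 0
  c[28] = d·G[:,28] = (01111111101010010010010010)·(00000000000000000000000100) mod 2 = 0+0+0+0+0+0+0+0+0+0+0+0+0+0+0+0+0+0+0+0+0+0+0+0+0+0 mod 2 = 0
  c[29] = d·G[:,29] = (01111111101010010010010010)·(00000000000000000000000010) mod 2 = 0+0+0+0+0+0+0+0+0+0+0+0+0+0+0+0+0+0+0+0+0+0+0+0+1+0 mod 2 = 1
  c[30] = d·G[:,30] = (01111111101010010010010010)·(00000000000000000000000001) mod 2 = 0+0+0+0+0+0+0+0+0+0+0+0+0+0+0+0+0+0+0+0+0+0+0+0+0+0 mod 2 = 0
Codeword = 0000111111111011010010010010010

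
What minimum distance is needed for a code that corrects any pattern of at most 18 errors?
Correcting t errors requires d_min ≥ 2t + 1 = 2·18 + 1 = 37.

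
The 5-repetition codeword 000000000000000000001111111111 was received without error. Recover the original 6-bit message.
Split into 5-bit blocks: 00000 00000 00000 00000 11111 11111
Data = 000011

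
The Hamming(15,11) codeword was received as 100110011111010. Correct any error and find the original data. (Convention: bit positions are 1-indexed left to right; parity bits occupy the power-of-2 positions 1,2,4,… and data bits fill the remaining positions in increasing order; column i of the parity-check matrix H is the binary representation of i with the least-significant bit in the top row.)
Syndrome s = H · r^T (mod 2), r = 100110011111010:
  s[0] = (101010101010101)·(100110011111010) mod 2 = 1+0+0+0+1+0+0+0+1+0+1+0+0+0+0 mod 2 = 0
  s[1] = (011001100110011)·(100110011111010) mod 2 = 0+0+0+0+0+0+0+0+0+1+1+0+0+1+0 mod 2 = 1
  s[2] = (000111100001111)·(100110011111010) mod 2 = 0+0+0+1+1+0+0+0+0+0+0+1+0+1+0 mod 2 = 0
  s[3] = (000000011111111)·(100110011111010) mod 2 = 0+0+0+0+0+0+0+1+1+1+1+1+0+1+0 mod 2 = 0
Syndrome = 0100
Column 2 of H equals this syndrome → error at bit 2 (1-indexed).
Flip bit 2: 100110011111010 → 110110011111010
Extract data bits at positions {3,5,6,7,9,10,11,12,13,14,15}: 01001111010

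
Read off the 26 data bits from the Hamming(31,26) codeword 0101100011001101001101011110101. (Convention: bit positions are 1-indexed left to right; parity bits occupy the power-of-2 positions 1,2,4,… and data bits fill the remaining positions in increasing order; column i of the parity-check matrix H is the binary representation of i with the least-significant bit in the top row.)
Parity bits occupy power-of-2 positions; data bits are at positions {3,5,6,7,9,10,11,12,13,14,15,17,18,19,20,21,22,23,24,25,26,27,28,29,30,31} (1-indexed).
Extract: c[3]=0 c[5]=1 c[6]=0 c[7]=0 c[9]=1 c[10]=1 c[11]=0 c[12]=0 c[13]=1 c[14]=1 c[15]=0 c[17]=0 c[18]=0 c[19]=1 c[20]=1 c[21]=0 c[22]=1 c[23]=0 c[24]=1 c[25]=1 c[26]=1 c[27]=1 c[28]=0 c[29]=1 c[30]=0 c[31]=1
Data = 01001100110001101011110101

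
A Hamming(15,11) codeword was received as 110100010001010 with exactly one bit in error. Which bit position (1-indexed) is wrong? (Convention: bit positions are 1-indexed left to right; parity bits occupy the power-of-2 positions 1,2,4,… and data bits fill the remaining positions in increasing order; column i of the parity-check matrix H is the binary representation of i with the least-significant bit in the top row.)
Syndrome s = H · r^T (mod 2), r = 110100010001010:
  s[0] = (101010101010101)·(110100010001010) mod 2 = 1+0+0+0+0+0+0+0+0+0+0+0+0+0+0 mod 2 = 1
  s[1] = (011001100110011)·(110100010001010) mod 2 = 0+1+0+0+0+0+0+0+0+0+0+0+0+1+0 mod 2 = 0
  s[2] = (000111100001111)·(110100010001010) mod 2 = 0+0+0+1+0+0+0+0+0+0+0+1+0+1+0 mod 2 = 1
  s[3] = (000000011111111)·(110100010001010) mod 2 = 0+0+0+0+0+0+0+1+0+0+0+1+0+1+0 mod 2 = 1
Syndrome = 1011
Column i of H is the binary representation of i, so the syndrome is the binary index of the flipped bit.
Read s = 1011 with s[0] as LSB: 1·2^0 + 0·2^1 + 1·2^2 + 1·2^3 = 13.
Error is at bit position 13.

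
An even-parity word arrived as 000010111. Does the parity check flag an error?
Sum of received bits: 0+0+0+0+1+0+1+1+1 = 4; 4 mod 2 = 0. Result is 0 → no error detected.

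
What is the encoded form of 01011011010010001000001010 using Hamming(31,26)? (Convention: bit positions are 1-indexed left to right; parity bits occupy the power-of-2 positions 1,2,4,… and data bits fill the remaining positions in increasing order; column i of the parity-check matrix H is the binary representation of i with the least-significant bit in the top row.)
Codeword c = d · G (mod 2), d = 01011011010010001000001010:
  c[0] = d·G[:,0] = (01011011010010001000001010)·(11011010101101010101010101) mod 2 = 0+1+0+1+1+0+1+0+0+0+0+0+0+0+0+0+0+0+0+0+0+0+0+0+0+0 mod 2 = 0
  c[1] = d·G[:,1] = (01011011010010001000001010)·(10110110011011001100110011) mod 2 = 0+0+0+1+0+0+1+0+0+1+0+0+1+0+0+0+1+0+0+0+0+0+0+0+1+0 mod 2 = 0
  c[2] = d·G[:,2] = (01011011010010001000001010)·(10000000000000000000000000) mod 2 = 0+0+0+0+0+0+0+0+0+0+0+0+0+0+0+0+0+0+0+0+0+0+0+0+0+0 mod 2 = 0
  c[3] = d·G[:,3] = (01011011010010001000001010)·(01110001111000111100001111) mod 2 = 0+1+0+1+0+0+0+1+0+1+0+0+0+0+0+0+1+0+0+0+0+0+1+0+1+0 mod 2 = 1
  c[4] = d·G[:,4] = (01011011010010001000001010)·(01000000000000000000000000) mod 2 = 0+1+0+0+0+0+0+0+0+0+0+0+0+0+0+0+0+0+0+0+0+0+0+0+0+0 mod 2 = 1
  c[5] = d·G[:,5] = (01011011010010001000001010)·(00100000000000000000000000) mod 2 = 0+0+0+0+0+0+0+0+0+0+0+0+0+0+0+0+0+0+0+0+0+0+0+0+0+0 mod 2 = 0
  c[6] = d·G[:,6] = (01011011010010001000001010)·(00010000000000000000000000) mod 2 = 0+0+0+1+0+0+0+0+0+0+0+0+0+0+0+0+0+0+0+0+0+0+0+0+0+0 mod 2 = 1
  c[7] = d·G[:,7] = (01011011010010001000001010)·(00001111111000000011111111) mod 2 = 0+0+0+0+1+0+1+1+0+1+0+0+0+0+0+0+0+0+0+0+0+0+1+0+1+0 mod 2 = 0
  c[8] = d·G[:,8] = (01011011010010001000001010)·(00001000000000000000000000) mod 2 = 0+0+0+0+1+0+0+0+0+0+0+0+0+0+0+0+0+0+0+0+0+0+0+0+0+0 mod 2 = 1
  c[9] = d·G[:,9] = (01011011010010001000001010)·(00000100000000000000000000) mod 2 = 0+0+0+0+0+0+0+0+0+0+0+0+0+0+0+0+0+0+0+0+0+0+0+0+0+0 mod 2 = 0
  c[10] = d·G[:,10] = (01011011010010001000001010)·(00000010000000000000000000) mod 2 = 0+0+0+0+0+0+1+0+0+0+0+0+0+0+0+0+0+0+0+0+0+0+0+0+0+0 mod 2 = 1
  c[11] = d·G[:,11] = (01011011010010001000001010)·(00000001000000000000000000) mod 2 = 0+0+0+0+0+0+0+1+0+0+0+0+0+0+0+0+0+0+0+0+0+0+0+0+0+0 mod 2 = 1
  c[12] = d·G[:,12] = (01011011010010001000001010)·(00000000100000000000000000) mod 2 = 0+0+0+0+0+0+0+0+0+0+0+0+0+0+0+0+0+0+0+0+0+0+0+0+0+0 mod 2 = 0
  c[13] = d·G[:,13] = (01011011010010001000001010)·(00000000010000000000000000) mod 2 = 0+0+0+0+0+0+0+0+0+1+0+0+0+0+0+0+0+0+0+0+0+0+0+0+0+0 mod 2 = 1
  c[14] = d·G[:,14] = (01011011010010001000001010)·(00000000001000000000000000) mod 2 = 0+0+0+0+0+0+0+0+0+0+0+0+0+0+0+0+0+0+0+0+0+0+0+0+0+0 mod 2 = 0
  c[15] = d·G[:,15] = (01011011010010001000001010)·(00000000000111111111111111) mod 2 = 0+0+0+0+0+0+0+0+0+0+0+0+1+0+0+0+1+0+0+0+0+0+1+0+1+0 mod 2 = 0
  c[16] = d·G[:,16] = (01011011010010001000001010)·(00000000000100000000000000) mod 2 = 0+0+0+0+0+0+0+0+0+0+0+0+0+0+0+0+0+0+0+0+0+0+0+0+0+0 mod 2 = 0
  c[17] = d·G[:,17] = (01011011010010001000001010)·(00000000000010000000000000) mod 2 = 0+0+0+0+0+0+0+0+0+0+0+0+1+0+0+0+0+0+0+0+0+0+0+0+0+0 mod 2 = 1
  c[18] = d·G[:,18] = (01011011010010001000001010)·(00000000000001000000000000) mod 2 = 0+0+0+0+0+0+0+0+0+0+0+0+0+0+0+0+0+0+0+0+0+0+0+0+0+0 mod 2 = 0
  c[19] = d·G[:,19] = (01011011010010001000001010)·(00000000000000100000000000) mod 2 = 0+0+0+0+0+0+0+0+0+0+0+0+0+0+0+0+0+0+0+0+0+0+0+0+0+0 mod 2 = 0
  c[20] = d·G[:,20] = (01011011010010001000001010)·(00000000000000010000000000) mod 2 = 0+0+0+0+0+0+0+0+0+0+0+0+0+0+0+0+0+0+0+0+0+0+0+0+0+0 mod 2 = 0
  c[21] = d·G[:,21] = (01011011010010001000001010)·(00000000000000001000000000) mod 2 = 0+0+0+0+0+0+0+0+0+0+0+0+0+0+0+0+1+0+0+0+0+0+0+0+0+0 mod 2 = 1
  c[22] = d·G[:,22] = (01011011010010001000001010)·(00000000000000000100000000) mod 2 = 0+0+0+0+0+0+0+0+0+0+0+0+0+0+0+0+0+0+0+0+0+0+0+0+0+0 mod 2 = 0
  c[23] = d·G[:,23] = (01011011010010001000001010)·(00000000000000000010000000) mod 2 = 0+0+0+0+0+0+0+0+0+0+0+0+0+0+0+0+0+0+0+0+0+0+0+0+0+0 mod 2 = 0
  c[24] = d·G[:,24] = (01011011010010001000001010)·(00000000000000000001000000) mod 2 = 0+0+0+0+0+0+0+0+0+0+0+0+0+0+0+0+0+0+0+0+0+0+0+0+0+0 mod 2 = 0
  c[25] = d·G[:,25] = (01011011010010001000001010)·(00000000000000000000100000) mod 2 = 0+0+0+0+0+0+0+0+0+0+0+0+0+0+0+0+0+0+0+0+0+0+0+0+0+0 mod 2 = 0
  c[26] = d·G[:,26] = (01011011010010001000001010)·(00000000000000000000010000) mod 2 = 0+0+0+0+0+0+0+0+0+0+0+0+0+0+0+0+0+0+0+0+0+0+0+0+0+0 mod 2 = 0
  c[27] = d·G[:,27] = (01011011010010001000001010)·(00000000000000000000001000) mod 2 = 0+0+0+0+0+0+0+0+0+0+0+0+0+0+0+0+0+0+0+0+0+0+1+0+0+0 mod 2 = 1
  c[28] = d·G[:,28] = (01011011010010001000001010)·(00000000000000000000000100) mod 2 = 0+0+0+0+0+0+0+0+0+0+0+0+0+0+0+0+0+0+0+0+0+0+0+0+0+0 mod 2 = 0
  c[29] = d·G[:,29] = (01011011010010001000001010)·(00000000000000000000000010) mod 2 = 0+0+0+0+0+0+0+0+0+0+0+0+0+0+0+0+0+0+0+0+0+0+0+0+1+0 mod 2 = 1
  c[30] = d·G[:,30] = (01011011010010001000001010)·(00000000000000000000000001) mod 2 = 0+0+0+0+0+0+0+0+0+0+0+0+0+0+0+0+0+0+0+0+0+0+0+0+0+0 mod 2 = 0
Codeword = 0001101010110100010001000001010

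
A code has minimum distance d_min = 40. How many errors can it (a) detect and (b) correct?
(a) Detection requires d_min ≥ e+1, so e ≤ d_min − 1 = 39.
(b) Correction requires d_min ≥ 2t+1, so t ≤ ⌊(d_min − 1)/2⌋ = ⌊39/2⌋ = 19.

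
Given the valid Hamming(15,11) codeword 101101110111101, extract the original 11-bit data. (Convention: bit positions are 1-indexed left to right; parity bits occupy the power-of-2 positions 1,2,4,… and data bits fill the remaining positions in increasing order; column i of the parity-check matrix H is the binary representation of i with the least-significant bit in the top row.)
Parity bits occupy power-of-2 positions; data bits are at positions {3,5,6,7,9,10,11,12,13,14,15} (1-indexed).
Extract: c[3]=1 c[5]=0 c[6]=1 c[7]=1 c[9]=0 c[10]=1 c[11]=1 c[12]=1 c[13]=1 c[14]=0 c[15]=1
Data = 10110111101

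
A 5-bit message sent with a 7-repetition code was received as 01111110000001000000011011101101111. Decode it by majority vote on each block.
Split into 7-bit blocks and majority-vote each:
  block 1 = 0111111: 6 ones, 1 zeros → 1
  block 2 = 0000001: 1 ones, 6 zeros → 0
  block 3 = 0000000: 0 ones, 7 zeros → 0
  block 4 = 1101110: 5 ones, 2 zeros → 1
  block 5 = 1101111: 6 ones, 1 zeros → 1
Decoded = 10011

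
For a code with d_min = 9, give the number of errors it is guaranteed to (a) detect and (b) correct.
(a) Detection requires d_min ≥ e+1, so e ≤ d_min − 1 = 8.
(b) Correction requires d_min ≥ 2t+1, so t ≤ ⌊(d_min − 1)/2⌋ = ⌊8/2⌋ = 4.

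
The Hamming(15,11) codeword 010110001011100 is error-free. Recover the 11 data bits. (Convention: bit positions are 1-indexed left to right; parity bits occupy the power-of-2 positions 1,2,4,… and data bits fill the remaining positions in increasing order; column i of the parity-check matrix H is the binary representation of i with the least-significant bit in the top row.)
Parity bits occupy power-of-2 positions; data bits are at positions {3,5,6,7,9,10,11,12,13,14,15} (1-indexed).
Extract: c[3]=0 c[5]=1 c[6]=0 c[7]=0 c[9]=1 c[10]=0 c[11]=1 c[12]=1 c[13]=1 c[14]=0 c[15]=0
Data = 01001011100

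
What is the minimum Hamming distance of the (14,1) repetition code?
d_min = 14 (the only two codewords are 0…0 and 1…1, differing in all 14 positions).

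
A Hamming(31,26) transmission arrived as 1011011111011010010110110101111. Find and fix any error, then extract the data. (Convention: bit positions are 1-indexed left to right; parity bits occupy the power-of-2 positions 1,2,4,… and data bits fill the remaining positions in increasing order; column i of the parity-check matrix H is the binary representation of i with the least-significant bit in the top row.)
Syndrome s = H · r^T (mod 2), r = 1011011111011010010110110101111:
  s[0] = (1010101010101010101010101010101)·(1011011111011010010110110101111) mod 2 = 1+0+1+0+0+0+1+0+1+0+0+0+1+0+1+0+0+0+0+0+1+0+1+0+0+0+0+0+1+0+1 mod 2 = 0
  s[1] = (0110011001100110011001100110011)·(1011011111011010010110110101111) mod 2 = 0+0+1+0+0+1+1+0+0+1+0+0+0+0+1+0+0+1+0+0+0+0+1+0+0+1+0+0+0+1+1 mod 2 = 0
  s[2] = (0001111000011110000111100001111)·(1011011111011010010110110101111) mod 2 = 0+0+0+1+0+1+1+0+0+0+0+1+1+0+1+0+0+0+0+1+1+0+1+0+0+0+0+1+1+1+1 mod 2 = 1
  s[3] = (0000000111111110000000011111111)·(1011011111011010010110110101111) mod 2 = 0+0+0+0+0+0+0+1+1+1+0+1+1+0+1+0+0+0+0+0+0+0+0+1+0+1+0+1+1+1+1 mod 2 = 0
  s[4] = (0000000000000001111111111111111)·(1011011111011010010110110101111) mod 2 = 0+0+0+0+0+0+0+0+0+0+0+0+0+0+0+0+0+1+0+1+1+0+1+1+0+1+0+1+1+1+1 mod 2 = 0
Syndrome = 00100
Column 4 of H equals this syndrome → error at bit 4 (1-indexed).
Flip bit 4: 1011011111011010010110110101111 → 1010011111011010010110110101111
Extract data bits at positions {3,5,6,7,9,10,11,12,13,14,15,17,18,19,20,21,22,23,24,25,26,27,28,29,30,31}: 10111101101010110110101111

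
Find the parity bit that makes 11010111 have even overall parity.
Sum of data bits: 1+1+0+1+0+1+1+1 = 6.
6 mod 2 = 0, so parity bit = 0.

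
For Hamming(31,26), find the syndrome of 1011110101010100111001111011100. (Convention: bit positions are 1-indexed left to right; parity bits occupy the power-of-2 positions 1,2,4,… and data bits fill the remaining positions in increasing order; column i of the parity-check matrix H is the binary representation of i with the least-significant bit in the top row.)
Syndrome s = H · r^T (mod 2), r = 1011110101010100111001111011100:
  s[0] = (1010101010101010101010101010101)·(1011110101010100111001111011100) mod 2 = 1+0+1+0+1+0+0+0+0+0+0+0+0+0+0+0+1+0+1+0+0+0+1+0+1+0+1+0+1+0+0 mod 2 = 1
  s[1] = (0110011001100110011001100110011)·(1011110101010100111001111011100) mod 2 = 0+0+1+0+0+1+0+0+0+1+0+0+0+1+0+0+0+1+1+0+0+1+1+0+0+0+1+0+0+0+0 mod 2 = 1
  s[2] = (0001111000011110000111100001111)·(1011110101010100111001111011100) mod 2 = 0+0+0+1+1+1+0+0+0+0+0+1+0+1+0+0+0+0+0+0+0+1+1+0+0+0+0+1+1+0+0 mod 2 = 1
  s[3] = (0000000111111110000000011111111)·(1011110101010100111001111011100) mod 2 = 0+0+0+0+0+0+0+1+0+1+0+1+0+1+0+0+0+0+0+0+0+0+0+1+1+0+1+1+1+0+0 mod 2 = 1
  s[4] = (0000000000000001111111111111111)·(1011110101010100111001111011100) mod 2 = 0+0+0+0+0+0+0+0+0+0+0+0+0+0+0+0+1+1+1+0+0+1+1+1+1+0+1+1+1+0+0 mod 2 = 0
Syndrome = 11110
Non-zero syndrome: error at position 15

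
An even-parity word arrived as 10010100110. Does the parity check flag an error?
Sum of received bits: 1+0+0+1+0+1+0+0+1+1+0 = 5; 5 mod 2 = 1. Result is 1 ≠ 0 → error detected.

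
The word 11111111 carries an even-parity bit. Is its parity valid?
Sum of all bits: 1+1+1+1+1+1+1+1 = 8; 8 mod 2 = 0. Result is 0 → valid parity.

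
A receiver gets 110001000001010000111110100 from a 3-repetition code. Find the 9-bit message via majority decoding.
Split into 3-bit blocks and majority-vote each:
  block 1 = 110: 2 ones, 1 zeros → 1
  block 2 = 001: 1 ones, 2 zeros → 0
  block 3 = 000: 0 ones, 3 zeros → 0
  block 4 = 001: 1 ones, 2 zeros → 0
  block 5 = 010: 1 ones, 2 zeros → 0
  block 6 = 000: 0 ones, 3 zeros → 0
  block 7 = 111: 3 ones, 0 zeros → 1
  block 8 = 110: 2 ones, 1 zeros → 1
  block 9 = 100: 1 ones, 2 zeros → 0
Decoded = 100000110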